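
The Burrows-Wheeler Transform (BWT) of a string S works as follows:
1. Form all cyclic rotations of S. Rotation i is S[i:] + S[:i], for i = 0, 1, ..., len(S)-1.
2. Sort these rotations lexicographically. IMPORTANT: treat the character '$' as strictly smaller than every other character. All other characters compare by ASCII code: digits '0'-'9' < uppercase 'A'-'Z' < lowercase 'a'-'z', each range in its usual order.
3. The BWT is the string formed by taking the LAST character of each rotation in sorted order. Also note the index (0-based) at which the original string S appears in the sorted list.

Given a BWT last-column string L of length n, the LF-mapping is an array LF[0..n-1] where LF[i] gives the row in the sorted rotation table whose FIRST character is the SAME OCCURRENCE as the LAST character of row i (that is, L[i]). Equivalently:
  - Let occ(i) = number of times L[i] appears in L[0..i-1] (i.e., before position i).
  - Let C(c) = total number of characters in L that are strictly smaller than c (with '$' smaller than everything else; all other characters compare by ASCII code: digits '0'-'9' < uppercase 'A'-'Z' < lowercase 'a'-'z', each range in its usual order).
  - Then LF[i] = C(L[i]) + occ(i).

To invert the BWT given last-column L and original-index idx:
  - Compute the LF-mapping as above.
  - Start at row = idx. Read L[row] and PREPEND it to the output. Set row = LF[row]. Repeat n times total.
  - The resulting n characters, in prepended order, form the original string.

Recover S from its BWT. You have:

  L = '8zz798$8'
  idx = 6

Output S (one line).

Answer: z7898z8$

Derivation:
LF mapping: 2 6 7 1 5 3 0 4
Walk LF starting at row 6, prepending L[row]:
  step 1: row=6, L[6]='$', prepend. Next row=LF[6]=0
  step 2: row=0, L[0]='8', prepend. Next row=LF[0]=2
  step 3: row=2, L[2]='z', prepend. Next row=LF[2]=7
  step 4: row=7, L[7]='8', prepend. Next row=LF[7]=4
  step 5: row=4, L[4]='9', prepend. Next row=LF[4]=5
  step 6: row=5, L[5]='8', prepend. Next row=LF[5]=3
  step 7: row=3, L[3]='7', prepend. Next row=LF[3]=1
  step 8: row=1, L[1]='z', prepend. Next row=LF[1]=6
Reversed output: z7898z8$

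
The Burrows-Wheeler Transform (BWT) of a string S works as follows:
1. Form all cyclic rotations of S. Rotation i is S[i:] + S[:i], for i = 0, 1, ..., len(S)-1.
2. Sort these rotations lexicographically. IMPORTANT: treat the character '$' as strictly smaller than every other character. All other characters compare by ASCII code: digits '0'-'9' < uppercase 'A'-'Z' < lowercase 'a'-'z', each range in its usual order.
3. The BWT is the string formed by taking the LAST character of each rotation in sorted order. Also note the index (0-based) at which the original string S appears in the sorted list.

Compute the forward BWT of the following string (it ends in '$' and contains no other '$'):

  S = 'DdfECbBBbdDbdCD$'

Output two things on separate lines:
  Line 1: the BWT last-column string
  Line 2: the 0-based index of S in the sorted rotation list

All 16 rotations (rotation i = S[i:]+S[:i]):
  rot[0] = DdfECbBBbdDbdCD$
  rot[1] = dfECbBBbdDbdCD$D
  rot[2] = fECbBBbdDbdCD$Dd
  rot[3] = ECbBBbdDbdCD$Ddf
  rot[4] = CbBBbdDbdCD$DdfE
  rot[5] = bBBbdDbdCD$DdfEC
  rot[6] = BBbdDbdCD$DdfECb
  rot[7] = BbdDbdCD$DdfECbB
  rot[8] = bdDbdCD$DdfECbBB
  rot[9] = dDbdCD$DdfECbBBb
  rot[10] = DbdCD$DdfECbBBbd
  rot[11] = bdCD$DdfECbBBbdD
  rot[12] = dCD$DdfECbBBbdDb
  rot[13] = CD$DdfECbBBbdDbd
  rot[14] = D$DdfECbBBbdDbdC
  rot[15] = $DdfECbBBbdDbdCD
Sorted (with $ < everything):
  sorted[0] = $DdfECbBBbdDbdCD  (last char: 'D')
  sorted[1] = BBbdDbdCD$DdfECb  (last char: 'b')
  sorted[2] = BbdDbdCD$DdfECbB  (last char: 'B')
  sorted[3] = CD$DdfECbBBbdDbd  (last char: 'd')
  sorted[4] = CbBBbdDbdCD$DdfE  (last char: 'E')
  sorted[5] = D$DdfECbBBbdDbdC  (last char: 'C')
  sorted[6] = DbdCD$DdfECbBBbd  (last char: 'd')
  sorted[7] = DdfECbBBbdDbdCD$  (last char: '$')
  sorted[8] = ECbBBbdDbdCD$Ddf  (last char: 'f')
  sorted[9] = bBBbdDbdCD$DdfEC  (last char: 'C')
  sorted[10] = bdCD$DdfECbBBbdD  (last char: 'D')
  sorted[11] = bdDbdCD$DdfECbBB  (last char: 'B')
  sorted[12] = dCD$DdfECbBBbdDb  (last char: 'b')
  sorted[13] = dDbdCD$DdfECbBBb  (last char: 'b')
  sorted[14] = dfECbBBbdDbdCD$D  (last char: 'D')
  sorted[15] = fECbBBbdDbdCD$Dd  (last char: 'd')
Last column: DbBdECd$fCDBbbDd
Original string S is at sorted index 7

Answer: DbBdECd$fCDBbbDd
7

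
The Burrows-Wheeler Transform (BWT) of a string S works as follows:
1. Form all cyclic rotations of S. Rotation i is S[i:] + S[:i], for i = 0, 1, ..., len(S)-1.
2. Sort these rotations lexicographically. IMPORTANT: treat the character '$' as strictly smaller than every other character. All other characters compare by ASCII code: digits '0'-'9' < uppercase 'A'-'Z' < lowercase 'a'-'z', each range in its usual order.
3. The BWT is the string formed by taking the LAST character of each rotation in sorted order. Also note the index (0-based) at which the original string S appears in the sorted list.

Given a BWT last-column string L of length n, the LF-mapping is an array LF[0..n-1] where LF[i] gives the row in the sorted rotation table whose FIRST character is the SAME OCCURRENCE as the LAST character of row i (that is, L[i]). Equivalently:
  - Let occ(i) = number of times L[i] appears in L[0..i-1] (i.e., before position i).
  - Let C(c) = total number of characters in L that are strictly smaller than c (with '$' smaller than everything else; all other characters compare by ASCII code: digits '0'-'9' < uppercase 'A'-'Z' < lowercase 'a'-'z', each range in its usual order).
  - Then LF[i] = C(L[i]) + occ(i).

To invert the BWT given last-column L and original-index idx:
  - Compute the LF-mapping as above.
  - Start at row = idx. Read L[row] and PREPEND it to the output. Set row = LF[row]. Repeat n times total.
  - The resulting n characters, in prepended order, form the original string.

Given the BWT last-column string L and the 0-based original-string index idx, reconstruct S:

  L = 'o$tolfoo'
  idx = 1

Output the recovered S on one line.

Answer: footloo$

Derivation:
LF mapping: 3 0 7 4 2 1 5 6
Walk LF starting at row 1, prepending L[row]:
  step 1: row=1, L[1]='$', prepend. Next row=LF[1]=0
  step 2: row=0, L[0]='o', prepend. Next row=LF[0]=3
  step 3: row=3, L[3]='o', prepend. Next row=LF[3]=4
  step 4: row=4, L[4]='l', prepend. Next row=LF[4]=2
  step 5: row=2, L[2]='t', prepend. Next row=LF[2]=7
  step 6: row=7, L[7]='o', prepend. Next row=LF[7]=6
  step 7: row=6, L[6]='o', prepend. Next row=LF[6]=5
  step 8: row=5, L[5]='f', prepend. Next row=LF[5]=1
Reversed output: footloo$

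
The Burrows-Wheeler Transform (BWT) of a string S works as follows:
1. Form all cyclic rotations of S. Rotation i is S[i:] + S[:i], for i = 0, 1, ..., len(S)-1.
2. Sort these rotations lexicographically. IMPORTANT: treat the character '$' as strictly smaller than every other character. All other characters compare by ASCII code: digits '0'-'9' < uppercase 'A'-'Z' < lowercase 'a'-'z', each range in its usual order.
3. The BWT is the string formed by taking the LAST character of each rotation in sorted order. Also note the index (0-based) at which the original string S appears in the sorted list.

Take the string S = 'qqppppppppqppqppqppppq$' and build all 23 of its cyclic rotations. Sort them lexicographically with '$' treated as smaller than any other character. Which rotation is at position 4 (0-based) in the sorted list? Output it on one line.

Answer: pppppqppqppqppppq$qqppp

Derivation:
All 23 rotations (rotation i = S[i:]+S[:i]):
  rot[0] = qqppppppppqppqppqppppq$
  rot[1] = qppppppppqppqppqppppq$q
  rot[2] = ppppppppqppqppqppppq$qq
  rot[3] = pppppppqppqppqppppq$qqp
  rot[4] = ppppppqppqppqppppq$qqpp
  rot[5] = pppppqppqppqppppq$qqppp
  rot[6] = ppppqppqppqppppq$qqpppp
  rot[7] = pppqppqppqppppq$qqppppp
  rot[8] = ppqppqppqppppq$qqpppppp
  rot[9] = pqppqppqppppq$qqppppppp
  rot[10] = qppqppqppppq$qqpppppppp
  rot[11] = ppqppqppppq$qqppppppppq
  rot[12] = pqppqppppq$qqppppppppqp
  rot[13] = qppqppppq$qqppppppppqpp
  rot[14] = ppqppppq$qqppppppppqppq
  rot[15] = pqppppq$qqppppppppqppqp
  rot[16] = qppppq$qqppppppppqppqpp
  rot[17] = ppppq$qqppppppppqppqppq
  rot[18] = pppq$qqppppppppqppqppqp
  rot[19] = ppq$qqppppppppqppqppqpp
  rot[20] = pq$qqppppppppqppqppqppp
  rot[21] = q$qqppppppppqppqppqpppp
  rot[22] = $qqppppppppqppqppqppppq
Sorted (with $ < everything):
  sorted[0] = $qqppppppppqppqppqppppq
  sorted[1] = ppppppppqppqppqppppq$qq
  sorted[2] = pppppppqppqppqppppq$qqp
  sorted[3] = ppppppqppqppqppppq$qqpp
  sorted[4] = pppppqppqppqppppq$qqppp
  sorted[5] = ppppq$qqppppppppqppqppq
  sorted[6] = ppppqppqppqppppq$qqpppp
  sorted[7] = pppq$qqppppppppqppqppqp
  sorted[8] = pppqppqppqppppq$qqppppp
  sorted[9] = ppq$qqppppppppqppqppqpp
  sorted[10] = ppqppppq$qqppppppppqppq
  sorted[11] = ppqppqppppq$qqppppppppq
  sorted[12] = ppqppqppqppppq$qqpppppp
  sorted[13] = pq$qqppppppppqppqppqppp
  sorted[14] = pqppppq$qqppppppppqppqp
  sorted[15] = pqppqppppq$qqppppppppqp
  sorted[16] = pqppqppqppppq$qqppppppp
  sorted[17] = q$qqppppppppqppqppqpppp
  sorted[18] = qppppppppqppqppqppppq$q
  sorted[19] = qppppq$qqppppppppqppqpp
  sorted[20] = qppqppppq$qqppppppppqpp
  sorted[21] = qppqppqppppq$qqpppppppp
  sorted[22] = qqppppppppqppqppqppppq$
sorted[4] = pppppqppqppqppppq$qqppp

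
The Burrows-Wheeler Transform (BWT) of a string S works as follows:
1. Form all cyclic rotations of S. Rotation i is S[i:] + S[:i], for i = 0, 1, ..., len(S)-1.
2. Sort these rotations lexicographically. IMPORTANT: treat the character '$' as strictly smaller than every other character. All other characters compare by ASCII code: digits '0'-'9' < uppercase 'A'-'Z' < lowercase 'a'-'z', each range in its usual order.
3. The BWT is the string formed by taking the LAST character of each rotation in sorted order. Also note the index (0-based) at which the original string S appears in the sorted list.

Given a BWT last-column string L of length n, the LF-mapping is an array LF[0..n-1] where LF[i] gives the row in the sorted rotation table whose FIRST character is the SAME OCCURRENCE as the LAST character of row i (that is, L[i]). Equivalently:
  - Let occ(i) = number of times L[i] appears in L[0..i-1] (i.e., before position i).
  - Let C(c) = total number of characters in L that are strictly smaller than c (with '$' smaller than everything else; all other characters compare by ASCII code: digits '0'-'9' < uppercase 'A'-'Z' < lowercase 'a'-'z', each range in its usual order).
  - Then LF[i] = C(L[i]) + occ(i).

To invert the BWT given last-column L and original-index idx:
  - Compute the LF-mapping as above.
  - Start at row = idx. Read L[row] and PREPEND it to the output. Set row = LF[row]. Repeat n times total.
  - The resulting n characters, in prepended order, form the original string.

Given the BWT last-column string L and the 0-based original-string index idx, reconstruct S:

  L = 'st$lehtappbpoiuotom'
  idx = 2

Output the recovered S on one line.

Answer: bottlehippopotamus$

Derivation:
LF mapping: 14 15 0 6 3 4 16 1 11 12 2 13 8 5 18 9 17 10 7
Walk LF starting at row 2, prepending L[row]:
  step 1: row=2, L[2]='$', prepend. Next row=LF[2]=0
  step 2: row=0, L[0]='s', prepend. Next row=LF[0]=14
  step 3: row=14, L[14]='u', prepend. Next row=LF[14]=18
  step 4: row=18, L[18]='m', prepend. Next row=LF[18]=7
  step 5: row=7, L[7]='a', prepend. Next row=LF[7]=1
  step 6: row=1, L[1]='t', prepend. Next row=LF[1]=15
  step 7: row=15, L[15]='o', prepend. Next row=LF[15]=9
  step 8: row=9, L[9]='p', prepend. Next row=LF[9]=12
  step 9: row=12, L[12]='o', prepend. Next row=LF[12]=8
  step 10: row=8, L[8]='p', prepend. Next row=LF[8]=11
  step 11: row=11, L[11]='p', prepend. Next row=LF[11]=13
  step 12: row=13, L[13]='i', prepend. Next row=LF[13]=5
  step 13: row=5, L[5]='h', prepend. Next row=LF[5]=4
  step 14: row=4, L[4]='e', prepend. Next row=LF[4]=3
  step 15: row=3, L[3]='l', prepend. Next row=LF[3]=6
  step 16: row=6, L[6]='t', prepend. Next row=LF[6]=16
  step 17: row=16, L[16]='t', prepend. Next row=LF[16]=17
  step 18: row=17, L[17]='o', prepend. Next row=LF[17]=10
  step 19: row=10, L[10]='b', prepend. Next row=LF[10]=2
Reversed output: bottlehippopotamus$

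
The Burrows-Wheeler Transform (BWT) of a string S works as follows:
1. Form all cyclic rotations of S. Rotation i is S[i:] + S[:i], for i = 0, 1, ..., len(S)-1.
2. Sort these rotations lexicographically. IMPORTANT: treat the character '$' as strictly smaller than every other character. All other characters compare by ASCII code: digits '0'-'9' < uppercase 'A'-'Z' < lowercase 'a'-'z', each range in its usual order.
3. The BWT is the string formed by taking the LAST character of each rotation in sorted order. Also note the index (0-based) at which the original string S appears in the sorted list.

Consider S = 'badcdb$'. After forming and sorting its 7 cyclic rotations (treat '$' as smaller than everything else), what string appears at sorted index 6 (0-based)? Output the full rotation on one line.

Answer: dcdb$ba

Derivation:
All 7 rotations (rotation i = S[i:]+S[:i]):
  rot[0] = badcdb$
  rot[1] = adcdb$b
  rot[2] = dcdb$ba
  rot[3] = cdb$bad
  rot[4] = db$badc
  rot[5] = b$badcd
  rot[6] = $badcdb
Sorted (with $ < everything):
  sorted[0] = $badcdb
  sorted[1] = adcdb$b
  sorted[2] = b$badcd
  sorted[3] = badcdb$
  sorted[4] = cdb$bad
  sorted[5] = db$badc
  sorted[6] = dcdb$ba
sorted[6] = dcdb$ba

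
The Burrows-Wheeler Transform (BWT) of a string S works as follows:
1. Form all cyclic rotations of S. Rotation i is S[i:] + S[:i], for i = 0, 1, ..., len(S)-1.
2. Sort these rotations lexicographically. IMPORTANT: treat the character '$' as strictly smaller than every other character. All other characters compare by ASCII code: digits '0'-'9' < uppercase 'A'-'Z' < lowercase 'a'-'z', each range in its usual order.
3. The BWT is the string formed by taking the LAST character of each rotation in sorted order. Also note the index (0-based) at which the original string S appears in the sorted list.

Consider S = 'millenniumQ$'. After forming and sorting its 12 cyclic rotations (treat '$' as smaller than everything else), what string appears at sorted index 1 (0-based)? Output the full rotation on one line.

All 12 rotations (rotation i = S[i:]+S[:i]):
  rot[0] = millenniumQ$
  rot[1] = illenniumQ$m
  rot[2] = llenniumQ$mi
  rot[3] = lenniumQ$mil
  rot[4] = enniumQ$mill
  rot[5] = nniumQ$mille
  rot[6] = niumQ$millen
  rot[7] = iumQ$millenn
  rot[8] = umQ$millenni
  rot[9] = mQ$millenniu
  rot[10] = Q$millennium
  rot[11] = $millenniumQ
Sorted (with $ < everything):
  sorted[0] = $millenniumQ
  sorted[1] = Q$millennium
  sorted[2] = enniumQ$mill
  sorted[3] = illenniumQ$m
  sorted[4] = iumQ$millenn
  sorted[5] = lenniumQ$mil
  sorted[6] = llenniumQ$mi
  sorted[7] = mQ$millenniu
  sorted[8] = millenniumQ$
  sorted[9] = niumQ$millen
  sorted[10] = nniumQ$mille
  sorted[11] = umQ$millenni
sorted[1] = Q$millennium

Answer: Q$millennium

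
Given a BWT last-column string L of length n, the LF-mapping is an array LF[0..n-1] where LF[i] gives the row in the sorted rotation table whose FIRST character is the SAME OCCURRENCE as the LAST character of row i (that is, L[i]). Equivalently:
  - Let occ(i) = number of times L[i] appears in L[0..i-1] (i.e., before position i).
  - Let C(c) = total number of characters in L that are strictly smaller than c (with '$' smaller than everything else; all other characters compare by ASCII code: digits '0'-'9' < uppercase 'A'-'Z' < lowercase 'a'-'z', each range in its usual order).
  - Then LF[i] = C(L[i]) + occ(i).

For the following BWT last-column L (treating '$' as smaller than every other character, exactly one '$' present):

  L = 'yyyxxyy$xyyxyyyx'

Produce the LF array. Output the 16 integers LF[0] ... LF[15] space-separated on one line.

Answer: 6 7 8 1 2 9 10 0 3 11 12 4 13 14 15 5

Derivation:
Char counts: '$':1, 'x':5, 'y':10
C (first-col start): C('$')=0, C('x')=1, C('y')=6
L[0]='y': occ=0, LF[0]=C('y')+0=6+0=6
L[1]='y': occ=1, LF[1]=C('y')+1=6+1=7
L[2]='y': occ=2, LF[2]=C('y')+2=6+2=8
L[3]='x': occ=0, LF[3]=C('x')+0=1+0=1
L[4]='x': occ=1, LF[4]=C('x')+1=1+1=2
L[5]='y': occ=3, LF[5]=C('y')+3=6+3=9
L[6]='y': occ=4, LF[6]=C('y')+4=6+4=10
L[7]='$': occ=0, LF[7]=C('$')+0=0+0=0
L[8]='x': occ=2, LF[8]=C('x')+2=1+2=3
L[9]='y': occ=5, LF[9]=C('y')+5=6+5=11
L[10]='y': occ=6, LF[10]=C('y')+6=6+6=12
L[11]='x': occ=3, LF[11]=C('x')+3=1+3=4
L[12]='y': occ=7, LF[12]=C('y')+7=6+7=13
L[13]='y': occ=8, LF[13]=C('y')+8=6+8=14
L[14]='y': occ=9, LF[14]=C('y')+9=6+9=15
L[15]='x': occ=4, LF[15]=C('x')+4=1+4=5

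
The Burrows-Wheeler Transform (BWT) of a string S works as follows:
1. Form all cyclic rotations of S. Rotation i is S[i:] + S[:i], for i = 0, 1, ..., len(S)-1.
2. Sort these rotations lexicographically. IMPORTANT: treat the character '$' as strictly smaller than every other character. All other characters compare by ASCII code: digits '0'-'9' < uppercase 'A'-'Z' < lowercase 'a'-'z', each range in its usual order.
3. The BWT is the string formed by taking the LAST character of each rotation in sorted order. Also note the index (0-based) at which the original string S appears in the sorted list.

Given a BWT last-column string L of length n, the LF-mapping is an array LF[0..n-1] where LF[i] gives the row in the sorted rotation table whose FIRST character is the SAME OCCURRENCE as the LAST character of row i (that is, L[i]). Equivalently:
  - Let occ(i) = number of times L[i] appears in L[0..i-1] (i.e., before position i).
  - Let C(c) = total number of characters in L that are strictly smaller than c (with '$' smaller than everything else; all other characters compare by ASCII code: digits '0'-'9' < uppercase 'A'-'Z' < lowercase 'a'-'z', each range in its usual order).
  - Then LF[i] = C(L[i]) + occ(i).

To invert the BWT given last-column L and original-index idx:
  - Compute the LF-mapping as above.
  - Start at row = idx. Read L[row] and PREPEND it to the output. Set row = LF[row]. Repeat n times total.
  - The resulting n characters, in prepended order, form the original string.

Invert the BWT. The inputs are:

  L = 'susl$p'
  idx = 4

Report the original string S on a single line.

LF mapping: 3 5 4 1 0 2
Walk LF starting at row 4, prepending L[row]:
  step 1: row=4, L[4]='$', prepend. Next row=LF[4]=0
  step 2: row=0, L[0]='s', prepend. Next row=LF[0]=3
  step 3: row=3, L[3]='l', prepend. Next row=LF[3]=1
  step 4: row=1, L[1]='u', prepend. Next row=LF[1]=5
  step 5: row=5, L[5]='p', prepend. Next row=LF[5]=2
  step 6: row=2, L[2]='s', prepend. Next row=LF[2]=4
Reversed output: spuls$

Answer: spuls$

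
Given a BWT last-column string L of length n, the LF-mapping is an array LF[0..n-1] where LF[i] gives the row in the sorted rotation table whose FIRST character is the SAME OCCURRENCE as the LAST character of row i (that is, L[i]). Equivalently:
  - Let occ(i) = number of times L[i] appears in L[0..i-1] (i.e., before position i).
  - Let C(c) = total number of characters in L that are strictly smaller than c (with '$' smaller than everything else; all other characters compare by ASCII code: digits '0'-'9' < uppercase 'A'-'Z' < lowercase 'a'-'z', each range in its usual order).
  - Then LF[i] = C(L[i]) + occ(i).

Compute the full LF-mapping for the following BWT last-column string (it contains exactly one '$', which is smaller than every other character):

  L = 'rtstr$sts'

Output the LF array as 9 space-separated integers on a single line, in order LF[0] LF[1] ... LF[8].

Answer: 1 6 3 7 2 0 4 8 5

Derivation:
Char counts: '$':1, 'r':2, 's':3, 't':3
C (first-col start): C('$')=0, C('r')=1, C('s')=3, C('t')=6
L[0]='r': occ=0, LF[0]=C('r')+0=1+0=1
L[1]='t': occ=0, LF[1]=C('t')+0=6+0=6
L[2]='s': occ=0, LF[2]=C('s')+0=3+0=3
L[3]='t': occ=1, LF[3]=C('t')+1=6+1=7
L[4]='r': occ=1, LF[4]=C('r')+1=1+1=2
L[5]='$': occ=0, LF[5]=C('$')+0=0+0=0
L[6]='s': occ=1, LF[6]=C('s')+1=3+1=4
L[7]='t': occ=2, LF[7]=C('t')+2=6+2=8
L[8]='s': occ=2, LF[8]=C('s')+2=3+2=5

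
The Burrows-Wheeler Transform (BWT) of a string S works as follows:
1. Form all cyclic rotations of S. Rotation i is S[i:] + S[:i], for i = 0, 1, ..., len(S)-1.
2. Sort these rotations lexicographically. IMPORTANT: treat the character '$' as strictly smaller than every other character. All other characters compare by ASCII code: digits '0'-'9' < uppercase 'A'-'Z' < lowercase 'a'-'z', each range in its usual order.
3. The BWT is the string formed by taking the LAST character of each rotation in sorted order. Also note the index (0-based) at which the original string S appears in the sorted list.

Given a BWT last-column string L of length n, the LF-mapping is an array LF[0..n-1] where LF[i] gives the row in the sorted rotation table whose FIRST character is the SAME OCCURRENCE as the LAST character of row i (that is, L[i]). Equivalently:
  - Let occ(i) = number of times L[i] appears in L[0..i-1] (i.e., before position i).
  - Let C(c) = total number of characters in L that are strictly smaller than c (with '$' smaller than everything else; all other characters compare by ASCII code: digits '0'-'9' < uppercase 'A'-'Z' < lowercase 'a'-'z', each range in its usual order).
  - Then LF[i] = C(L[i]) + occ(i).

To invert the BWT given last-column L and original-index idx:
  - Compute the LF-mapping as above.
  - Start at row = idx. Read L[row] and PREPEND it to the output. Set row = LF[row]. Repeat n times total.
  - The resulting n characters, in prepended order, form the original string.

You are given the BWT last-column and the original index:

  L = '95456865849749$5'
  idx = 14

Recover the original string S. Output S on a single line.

Answer: 978548654465599$

Derivation:
LF mapping: 13 4 1 5 8 11 9 6 12 2 14 10 3 15 0 7
Walk LF starting at row 14, prepending L[row]:
  step 1: row=14, L[14]='$', prepend. Next row=LF[14]=0
  step 2: row=0, L[0]='9', prepend. Next row=LF[0]=13
  step 3: row=13, L[13]='9', prepend. Next row=LF[13]=15
  step 4: row=15, L[15]='5', prepend. Next row=LF[15]=7
  step 5: row=7, L[7]='5', prepend. Next row=LF[7]=6
  step 6: row=6, L[6]='6', prepend. Next row=LF[6]=9
  step 7: row=9, L[9]='4', prepend. Next row=LF[9]=2
  step 8: row=2, L[2]='4', prepend. Next row=LF[2]=1
  step 9: row=1, L[1]='5', prepend. Next row=LF[1]=4
  step 10: row=4, L[4]='6', prepend. Next row=LF[4]=8
  step 11: row=8, L[8]='8', prepend. Next row=LF[8]=12
  step 12: row=12, L[12]='4', prepend. Next row=LF[12]=3
  step 13: row=3, L[3]='5', prepend. Next row=LF[3]=5
  step 14: row=5, L[5]='8', prepend. Next row=LF[5]=11
  step 15: row=11, L[11]='7', prepend. Next row=LF[11]=10
  step 16: row=10, L[10]='9', prepend. Next row=LF[10]=14
Reversed output: 978548654465599$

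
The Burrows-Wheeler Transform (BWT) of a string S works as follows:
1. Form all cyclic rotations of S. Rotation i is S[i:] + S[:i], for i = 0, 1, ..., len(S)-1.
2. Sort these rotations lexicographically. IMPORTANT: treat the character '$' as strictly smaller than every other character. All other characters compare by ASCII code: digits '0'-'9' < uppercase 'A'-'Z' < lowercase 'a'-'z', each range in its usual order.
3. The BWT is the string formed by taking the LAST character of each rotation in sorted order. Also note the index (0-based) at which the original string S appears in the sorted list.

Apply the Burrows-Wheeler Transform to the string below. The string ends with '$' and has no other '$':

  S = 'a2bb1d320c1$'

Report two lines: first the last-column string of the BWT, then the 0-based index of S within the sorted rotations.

All 12 rotations (rotation i = S[i:]+S[:i]):
  rot[0] = a2bb1d320c1$
  rot[1] = 2bb1d320c1$a
  rot[2] = bb1d320c1$a2
  rot[3] = b1d320c1$a2b
  rot[4] = 1d320c1$a2bb
  rot[5] = d320c1$a2bb1
  rot[6] = 320c1$a2bb1d
  rot[7] = 20c1$a2bb1d3
  rot[8] = 0c1$a2bb1d32
  rot[9] = c1$a2bb1d320
  rot[10] = 1$a2bb1d320c
  rot[11] = $a2bb1d320c1
Sorted (with $ < everything):
  sorted[0] = $a2bb1d320c1  (last char: '1')
  sorted[1] = 0c1$a2bb1d32  (last char: '2')
  sorted[2] = 1$a2bb1d320c  (last char: 'c')
  sorted[3] = 1d320c1$a2bb  (last char: 'b')
  sorted[4] = 20c1$a2bb1d3  (last char: '3')
  sorted[5] = 2bb1d320c1$a  (last char: 'a')
  sorted[6] = 320c1$a2bb1d  (last char: 'd')
  sorted[7] = a2bb1d320c1$  (last char: '$')
  sorted[8] = b1d320c1$a2b  (last char: 'b')
  sorted[9] = bb1d320c1$a2  (last char: '2')
  sorted[10] = c1$a2bb1d320  (last char: '0')
  sorted[11] = d320c1$a2bb1  (last char: '1')
Last column: 12cb3ad$b201
Original string S is at sorted index 7

Answer: 12cb3ad$b201
7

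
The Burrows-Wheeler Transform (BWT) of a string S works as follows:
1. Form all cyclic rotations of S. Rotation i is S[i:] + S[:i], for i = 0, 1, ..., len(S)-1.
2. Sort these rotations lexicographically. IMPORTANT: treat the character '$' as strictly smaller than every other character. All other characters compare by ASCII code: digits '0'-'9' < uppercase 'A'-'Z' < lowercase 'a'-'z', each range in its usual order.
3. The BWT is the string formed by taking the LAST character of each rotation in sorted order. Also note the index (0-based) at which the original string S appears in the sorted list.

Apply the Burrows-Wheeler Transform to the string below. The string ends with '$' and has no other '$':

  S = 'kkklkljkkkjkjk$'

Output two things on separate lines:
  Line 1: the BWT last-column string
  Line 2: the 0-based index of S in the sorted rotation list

All 15 rotations (rotation i = S[i:]+S[:i]):
  rot[0] = kkklkljkkkjkjk$
  rot[1] = kklkljkkkjkjk$k
  rot[2] = klkljkkkjkjk$kk
  rot[3] = lkljkkkjkjk$kkk
  rot[4] = kljkkkjkjk$kkkl
  rot[5] = ljkkkjkjk$kkklk
  rot[6] = jkkkjkjk$kkklkl
  rot[7] = kkkjkjk$kkklklj
  rot[8] = kkjkjk$kkklkljk
  rot[9] = kjkjk$kkklkljkk
  rot[10] = jkjk$kkklkljkkk
  rot[11] = kjk$kkklkljkkkj
  rot[12] = jk$kkklkljkkkjk
  rot[13] = k$kkklkljkkkjkj
  rot[14] = $kkklkljkkkjkjk
Sorted (with $ < everything):
  sorted[0] = $kkklkljkkkjkjk  (last char: 'k')
  sorted[1] = jk$kkklkljkkkjk  (last char: 'k')
  sorted[2] = jkjk$kkklkljkkk  (last char: 'k')
  sorted[3] = jkkkjkjk$kkklkl  (last char: 'l')
  sorted[4] = k$kkklkljkkkjkj  (last char: 'j')
  sorted[5] = kjk$kkklkljkkkj  (last char: 'j')
  sorted[6] = kjkjk$kkklkljkk  (last char: 'k')
  sorted[7] = kkjkjk$kkklkljk  (last char: 'k')
  sorted[8] = kkkjkjk$kkklklj  (last char: 'j')
  sorted[9] = kkklkljkkkjkjk$  (last char: '$')
  sorted[10] = kklkljkkkjkjk$k  (last char: 'k')
  sorted[11] = kljkkkjkjk$kkkl  (last char: 'l')
  sorted[12] = klkljkkkjkjk$kk  (last char: 'k')
  sorted[13] = ljkkkjkjk$kkklk  (last char: 'k')
  sorted[14] = lkljkkkjkjk$kkk  (last char: 'k')
Last column: kkkljjkkj$klkkk
Original string S is at sorted index 9

Answer: kkkljjkkj$klkkk
9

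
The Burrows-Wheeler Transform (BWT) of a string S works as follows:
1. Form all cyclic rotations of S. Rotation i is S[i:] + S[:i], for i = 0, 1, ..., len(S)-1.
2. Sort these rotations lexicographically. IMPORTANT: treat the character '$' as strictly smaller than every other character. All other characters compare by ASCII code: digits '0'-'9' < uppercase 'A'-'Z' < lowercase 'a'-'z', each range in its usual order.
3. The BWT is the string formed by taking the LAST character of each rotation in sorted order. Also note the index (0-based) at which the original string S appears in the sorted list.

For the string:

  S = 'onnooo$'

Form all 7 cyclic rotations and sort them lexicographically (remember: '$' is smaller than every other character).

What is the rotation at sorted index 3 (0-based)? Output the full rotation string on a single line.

Answer: o$onnoo

Derivation:
All 7 rotations (rotation i = S[i:]+S[:i]):
  rot[0] = onnooo$
  rot[1] = nnooo$o
  rot[2] = nooo$on
  rot[3] = ooo$onn
  rot[4] = oo$onno
  rot[5] = o$onnoo
  rot[6] = $onnooo
Sorted (with $ < everything):
  sorted[0] = $onnooo
  sorted[1] = nnooo$o
  sorted[2] = nooo$on
  sorted[3] = o$onnoo
  sorted[4] = onnooo$
  sorted[5] = oo$onno
  sorted[6] = ooo$onn
sorted[3] = o$onnoo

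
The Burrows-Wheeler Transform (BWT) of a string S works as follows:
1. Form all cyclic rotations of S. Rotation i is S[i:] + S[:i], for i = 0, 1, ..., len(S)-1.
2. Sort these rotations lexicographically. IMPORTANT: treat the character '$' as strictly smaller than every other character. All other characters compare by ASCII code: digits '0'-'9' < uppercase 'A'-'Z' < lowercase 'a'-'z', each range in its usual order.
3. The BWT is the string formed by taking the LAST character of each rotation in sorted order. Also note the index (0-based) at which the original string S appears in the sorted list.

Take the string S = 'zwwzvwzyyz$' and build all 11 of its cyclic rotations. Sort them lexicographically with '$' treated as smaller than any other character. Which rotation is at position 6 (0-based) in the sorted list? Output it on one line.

Answer: yz$zwwzvwzy

Derivation:
All 11 rotations (rotation i = S[i:]+S[:i]):
  rot[0] = zwwzvwzyyz$
  rot[1] = wwzvwzyyz$z
  rot[2] = wzvwzyyz$zw
  rot[3] = zvwzyyz$zww
  rot[4] = vwzyyz$zwwz
  rot[5] = wzyyz$zwwzv
  rot[6] = zyyz$zwwzvw
  rot[7] = yyz$zwwzvwz
  rot[8] = yz$zwwzvwzy
  rot[9] = z$zwwzvwzyy
  rot[10] = $zwwzvwzyyz
Sorted (with $ < everything):
  sorted[0] = $zwwzvwzyyz
  sorted[1] = vwzyyz$zwwz
  sorted[2] = wwzvwzyyz$z
  sorted[3] = wzvwzyyz$zw
  sorted[4] = wzyyz$zwwzv
  sorted[5] = yyz$zwwzvwz
  sorted[6] = yz$zwwzvwzy
  sorted[7] = z$zwwzvwzyy
  sorted[8] = zvwzyyz$zww
  sorted[9] = zwwzvwzyyz$
  sorted[10] = zyyz$zwwzvw
sorted[6] = yz$zwwzvwzy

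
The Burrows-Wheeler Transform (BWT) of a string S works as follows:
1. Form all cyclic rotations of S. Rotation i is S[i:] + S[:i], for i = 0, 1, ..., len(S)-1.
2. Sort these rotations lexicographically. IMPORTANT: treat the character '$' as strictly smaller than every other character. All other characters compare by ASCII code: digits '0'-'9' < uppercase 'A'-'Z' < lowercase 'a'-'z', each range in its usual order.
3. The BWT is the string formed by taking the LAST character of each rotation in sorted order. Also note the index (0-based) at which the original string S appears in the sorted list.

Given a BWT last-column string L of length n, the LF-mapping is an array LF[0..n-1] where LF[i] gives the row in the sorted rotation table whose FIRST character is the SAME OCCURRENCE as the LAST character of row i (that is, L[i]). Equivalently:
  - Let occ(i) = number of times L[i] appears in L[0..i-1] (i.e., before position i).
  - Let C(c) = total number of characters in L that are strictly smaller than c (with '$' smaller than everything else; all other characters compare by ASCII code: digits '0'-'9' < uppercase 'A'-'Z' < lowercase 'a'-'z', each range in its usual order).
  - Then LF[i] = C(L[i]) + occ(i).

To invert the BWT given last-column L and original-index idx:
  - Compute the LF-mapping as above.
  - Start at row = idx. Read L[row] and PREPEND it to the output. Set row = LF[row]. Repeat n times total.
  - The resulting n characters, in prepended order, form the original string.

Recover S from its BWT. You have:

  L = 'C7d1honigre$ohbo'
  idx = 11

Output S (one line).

Answer: neighborhood71C$

Derivation:
LF mapping: 3 2 5 1 8 12 11 10 7 15 6 0 13 9 4 14
Walk LF starting at row 11, prepending L[row]:
  step 1: row=11, L[11]='$', prepend. Next row=LF[11]=0
  step 2: row=0, L[0]='C', prepend. Next row=LF[0]=3
  step 3: row=3, L[3]='1', prepend. Next row=LF[3]=1
  step 4: row=1, L[1]='7', prepend. Next row=LF[1]=2
  step 5: row=2, L[2]='d', prepend. Next row=LF[2]=5
  step 6: row=5, L[5]='o', prepend. Next row=LF[5]=12
  step 7: row=12, L[12]='o', prepend. Next row=LF[12]=13
  step 8: row=13, L[13]='h', prepend. Next row=LF[13]=9
  step 9: row=9, L[9]='r', prepend. Next row=LF[9]=15
  step 10: row=15, L[15]='o', prepend. Next row=LF[15]=14
  step 11: row=14, L[14]='b', prepend. Next row=LF[14]=4
  step 12: row=4, L[4]='h', prepend. Next row=LF[4]=8
  step 13: row=8, L[8]='g', prepend. Next row=LF[8]=7
  step 14: row=7, L[7]='i', prepend. Next row=LF[7]=10
  step 15: row=10, L[10]='e', prepend. Next row=LF[10]=6
  step 16: row=6, L[6]='n', prepend. Next row=LF[6]=11
Reversed output: neighborhood71C$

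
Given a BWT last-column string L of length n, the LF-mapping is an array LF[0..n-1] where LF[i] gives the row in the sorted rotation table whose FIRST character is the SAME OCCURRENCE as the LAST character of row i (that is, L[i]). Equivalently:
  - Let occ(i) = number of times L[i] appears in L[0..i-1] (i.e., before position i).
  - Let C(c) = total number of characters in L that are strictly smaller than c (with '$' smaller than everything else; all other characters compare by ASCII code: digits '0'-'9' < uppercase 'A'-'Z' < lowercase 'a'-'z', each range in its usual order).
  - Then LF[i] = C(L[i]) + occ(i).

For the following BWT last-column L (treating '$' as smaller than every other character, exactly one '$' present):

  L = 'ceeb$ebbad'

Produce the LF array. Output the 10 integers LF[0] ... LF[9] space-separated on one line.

Char counts: '$':1, 'a':1, 'b':3, 'c':1, 'd':1, 'e':3
C (first-col start): C('$')=0, C('a')=1, C('b')=2, C('c')=5, C('d')=6, C('e')=7
L[0]='c': occ=0, LF[0]=C('c')+0=5+0=5
L[1]='e': occ=0, LF[1]=C('e')+0=7+0=7
L[2]='e': occ=1, LF[2]=C('e')+1=7+1=8
L[3]='b': occ=0, LF[3]=C('b')+0=2+0=2
L[4]='$': occ=0, LF[4]=C('$')+0=0+0=0
L[5]='e': occ=2, LF[5]=C('e')+2=7+2=9
L[6]='b': occ=1, LF[6]=C('b')+1=2+1=3
L[7]='b': occ=2, LF[7]=C('b')+2=2+2=4
L[8]='a': occ=0, LF[8]=C('a')+0=1+0=1
L[9]='d': occ=0, LF[9]=C('d')+0=6+0=6

Answer: 5 7 8 2 0 9 3 4 1 6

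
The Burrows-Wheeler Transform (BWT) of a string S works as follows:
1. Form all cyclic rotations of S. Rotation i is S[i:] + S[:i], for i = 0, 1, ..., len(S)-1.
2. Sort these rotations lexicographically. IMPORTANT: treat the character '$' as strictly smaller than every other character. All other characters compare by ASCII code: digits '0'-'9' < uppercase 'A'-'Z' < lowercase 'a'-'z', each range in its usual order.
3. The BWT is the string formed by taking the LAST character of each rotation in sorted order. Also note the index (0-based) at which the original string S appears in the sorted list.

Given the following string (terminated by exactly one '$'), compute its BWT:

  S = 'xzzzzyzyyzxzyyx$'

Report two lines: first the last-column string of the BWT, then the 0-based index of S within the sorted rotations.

Answer: xyz$yzzyzyxyzzzx
3

Derivation:
All 16 rotations (rotation i = S[i:]+S[:i]):
  rot[0] = xzzzzyzyyzxzyyx$
  rot[1] = zzzzyzyyzxzyyx$x
  rot[2] = zzzyzyyzxzyyx$xz
  rot[3] = zzyzyyzxzyyx$xzz
  rot[4] = zyzyyzxzyyx$xzzz
  rot[5] = yzyyzxzyyx$xzzzz
  rot[6] = zyyzxzyyx$xzzzzy
  rot[7] = yyzxzyyx$xzzzzyz
  rot[8] = yzxzyyx$xzzzzyzy
  rot[9] = zxzyyx$xzzzzyzyy
  rot[10] = xzyyx$xzzzzyzyyz
  rot[11] = zyyx$xzzzzyzyyzx
  rot[12] = yyx$xzzzzyzyyzxz
  rot[13] = yx$xzzzzyzyyzxzy
  rot[14] = x$xzzzzyzyyzxzyy
  rot[15] = $xzzzzyzyyzxzyyx
Sorted (with $ < everything):
  sorted[0] = $xzzzzyzyyzxzyyx  (last char: 'x')
  sorted[1] = x$xzzzzyzyyzxzyy  (last char: 'y')
  sorted[2] = xzyyx$xzzzzyzyyz  (last char: 'z')
  sorted[3] = xzzzzyzyyzxzyyx$  (last char: '$')
  sorted[4] = yx$xzzzzyzyyzxzy  (last char: 'y')
  sorted[5] = yyx$xzzzzyzyyzxz  (last char: 'z')
  sorted[6] = yyzxzyyx$xzzzzyz  (last char: 'z')
  sorted[7] = yzxzyyx$xzzzzyzy  (last char: 'y')
  sorted[8] = yzyyzxzyyx$xzzzz  (last char: 'z')
  sorted[9] = zxzyyx$xzzzzyzyy  (last char: 'y')
  sorted[10] = zyyx$xzzzzyzyyzx  (last char: 'x')
  sorted[11] = zyyzxzyyx$xzzzzy  (last char: 'y')
  sorted[12] = zyzyyzxzyyx$xzzz  (last char: 'z')
  sorted[13] = zzyzyyzxzyyx$xzz  (last char: 'z')
  sorted[14] = zzzyzyyzxzyyx$xz  (last char: 'z')
  sorted[15] = zzzzyzyyzxzyyx$x  (last char: 'x')
Last column: xyz$yzzyzyxyzzzx
Original string S is at sorted index 3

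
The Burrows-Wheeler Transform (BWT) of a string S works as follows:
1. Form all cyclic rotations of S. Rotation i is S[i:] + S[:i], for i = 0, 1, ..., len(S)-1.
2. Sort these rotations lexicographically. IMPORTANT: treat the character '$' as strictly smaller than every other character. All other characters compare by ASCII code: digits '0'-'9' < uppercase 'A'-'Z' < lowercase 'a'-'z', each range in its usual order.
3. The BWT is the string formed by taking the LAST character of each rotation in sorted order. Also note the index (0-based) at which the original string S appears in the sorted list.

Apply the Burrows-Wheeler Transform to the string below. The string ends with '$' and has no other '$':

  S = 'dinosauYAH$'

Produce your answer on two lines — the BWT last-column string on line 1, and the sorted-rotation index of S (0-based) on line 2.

All 11 rotations (rotation i = S[i:]+S[:i]):
  rot[0] = dinosauYAH$
  rot[1] = inosauYAH$d
  rot[2] = nosauYAH$di
  rot[3] = osauYAH$din
  rot[4] = sauYAH$dino
  rot[5] = auYAH$dinos
  rot[6] = uYAH$dinosa
  rot[7] = YAH$dinosau
  rot[8] = AH$dinosauY
  rot[9] = H$dinosauYA
  rot[10] = $dinosauYAH
Sorted (with $ < everything):
  sorted[0] = $dinosauYAH  (last char: 'H')
  sorted[1] = AH$dinosauY  (last char: 'Y')
  sorted[2] = H$dinosauYA  (last char: 'A')
  sorted[3] = YAH$dinosau  (last char: 'u')
  sorted[4] = auYAH$dinos  (last char: 's')
  sorted[5] = dinosauYAH$  (last char: '$')
  sorted[6] = inosauYAH$d  (last char: 'd')
  sorted[7] = nosauYAH$di  (last char: 'i')
  sorted[8] = osauYAH$din  (last char: 'n')
  sorted[9] = sauYAH$dino  (last char: 'o')
  sorted[10] = uYAH$dinosa  (last char: 'a')
Last column: HYAus$dinoa
Original string S is at sorted index 5

Answer: HYAus$dinoa
5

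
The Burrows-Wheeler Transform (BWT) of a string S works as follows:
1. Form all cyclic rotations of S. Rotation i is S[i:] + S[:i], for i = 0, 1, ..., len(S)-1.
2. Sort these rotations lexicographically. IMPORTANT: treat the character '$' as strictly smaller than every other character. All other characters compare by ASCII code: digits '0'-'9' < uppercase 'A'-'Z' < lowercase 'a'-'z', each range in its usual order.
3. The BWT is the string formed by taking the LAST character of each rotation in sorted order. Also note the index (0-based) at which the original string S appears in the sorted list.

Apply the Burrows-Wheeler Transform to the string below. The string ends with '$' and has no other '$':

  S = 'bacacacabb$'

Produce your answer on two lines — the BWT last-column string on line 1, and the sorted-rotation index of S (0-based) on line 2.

Answer: bcccbb$aaaa
6

Derivation:
All 11 rotations (rotation i = S[i:]+S[:i]):
  rot[0] = bacacacabb$
  rot[1] = acacacabb$b
  rot[2] = cacacabb$ba
  rot[3] = acacabb$bac
  rot[4] = cacabb$baca
  rot[5] = acabb$bacac
  rot[6] = cabb$bacaca
  rot[7] = abb$bacacac
  rot[8] = bb$bacacaca
  rot[9] = b$bacacacab
  rot[10] = $bacacacabb
Sorted (with $ < everything):
  sorted[0] = $bacacacabb  (last char: 'b')
  sorted[1] = abb$bacacac  (last char: 'c')
  sorted[2] = acabb$bacac  (last char: 'c')
  sorted[3] = acacabb$bac  (last char: 'c')
  sorted[4] = acacacabb$b  (last char: 'b')
  sorted[5] = b$bacacacab  (last char: 'b')
  sorted[6] = bacacacabb$  (last char: '$')
  sorted[7] = bb$bacacaca  (last char: 'a')
  sorted[8] = cabb$bacaca  (last char: 'a')
  sorted[9] = cacabb$baca  (last char: 'a')
  sorted[10] = cacacabb$ba  (last char: 'a')
Last column: bcccbb$aaaa
Original string S is at sorted index 6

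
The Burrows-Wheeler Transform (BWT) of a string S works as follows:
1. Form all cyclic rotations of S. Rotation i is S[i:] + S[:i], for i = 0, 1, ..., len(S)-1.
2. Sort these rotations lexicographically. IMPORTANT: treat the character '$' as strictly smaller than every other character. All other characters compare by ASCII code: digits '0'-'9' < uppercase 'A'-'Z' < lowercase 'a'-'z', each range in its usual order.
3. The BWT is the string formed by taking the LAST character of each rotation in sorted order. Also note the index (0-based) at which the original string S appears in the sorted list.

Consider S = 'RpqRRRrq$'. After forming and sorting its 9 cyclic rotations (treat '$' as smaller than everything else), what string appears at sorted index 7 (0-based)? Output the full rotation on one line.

Answer: qRRRrq$Rp

Derivation:
All 9 rotations (rotation i = S[i:]+S[:i]):
  rot[0] = RpqRRRrq$
  rot[1] = pqRRRrq$R
  rot[2] = qRRRrq$Rp
  rot[3] = RRRrq$Rpq
  rot[4] = RRrq$RpqR
  rot[5] = Rrq$RpqRR
  rot[6] = rq$RpqRRR
  rot[7] = q$RpqRRRr
  rot[8] = $RpqRRRrq
Sorted (with $ < everything):
  sorted[0] = $RpqRRRrq
  sorted[1] = RRRrq$Rpq
  sorted[2] = RRrq$RpqR
  sorted[3] = RpqRRRrq$
  sorted[4] = Rrq$RpqRR
  sorted[5] = pqRRRrq$R
  sorted[6] = q$RpqRRRr
  sorted[7] = qRRRrq$Rp
  sorted[8] = rq$RpqRRR
sorted[7] = qRRRrq$Rp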